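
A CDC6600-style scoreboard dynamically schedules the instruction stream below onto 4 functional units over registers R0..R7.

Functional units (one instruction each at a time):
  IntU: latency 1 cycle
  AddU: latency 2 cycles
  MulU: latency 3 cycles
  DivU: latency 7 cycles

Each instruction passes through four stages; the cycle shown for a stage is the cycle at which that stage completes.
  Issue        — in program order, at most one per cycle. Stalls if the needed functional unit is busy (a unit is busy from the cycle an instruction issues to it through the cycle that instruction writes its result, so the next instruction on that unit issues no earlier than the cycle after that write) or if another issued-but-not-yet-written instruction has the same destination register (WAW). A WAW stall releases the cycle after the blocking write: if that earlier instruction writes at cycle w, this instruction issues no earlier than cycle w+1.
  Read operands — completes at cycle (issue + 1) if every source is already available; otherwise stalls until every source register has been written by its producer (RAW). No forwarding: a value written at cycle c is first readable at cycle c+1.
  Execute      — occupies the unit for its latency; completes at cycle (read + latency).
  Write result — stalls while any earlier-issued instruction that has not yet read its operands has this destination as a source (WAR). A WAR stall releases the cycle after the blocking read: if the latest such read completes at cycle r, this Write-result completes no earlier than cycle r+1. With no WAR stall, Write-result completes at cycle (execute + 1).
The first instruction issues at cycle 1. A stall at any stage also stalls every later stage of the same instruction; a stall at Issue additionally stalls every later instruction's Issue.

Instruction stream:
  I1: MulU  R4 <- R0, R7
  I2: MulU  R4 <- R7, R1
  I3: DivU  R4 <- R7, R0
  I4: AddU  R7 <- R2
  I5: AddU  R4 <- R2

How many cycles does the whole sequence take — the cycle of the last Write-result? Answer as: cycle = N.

I1: IS=1 RO=2 EX=5 WR=6
I2: IS=7 RO=8 EX=11 WR=12  [struct: MulU busy until I1 writes@6]
I3: IS=13 RO=14 EX=21 WR=22  [WAW R4: wait I2 write@12]
I4: IS=14 RO=15 EX=17 WR=18
I5: IS=23 RO=24 EX=26 WR=27  [WAW R4: wait I3 write@22]

cycle = 27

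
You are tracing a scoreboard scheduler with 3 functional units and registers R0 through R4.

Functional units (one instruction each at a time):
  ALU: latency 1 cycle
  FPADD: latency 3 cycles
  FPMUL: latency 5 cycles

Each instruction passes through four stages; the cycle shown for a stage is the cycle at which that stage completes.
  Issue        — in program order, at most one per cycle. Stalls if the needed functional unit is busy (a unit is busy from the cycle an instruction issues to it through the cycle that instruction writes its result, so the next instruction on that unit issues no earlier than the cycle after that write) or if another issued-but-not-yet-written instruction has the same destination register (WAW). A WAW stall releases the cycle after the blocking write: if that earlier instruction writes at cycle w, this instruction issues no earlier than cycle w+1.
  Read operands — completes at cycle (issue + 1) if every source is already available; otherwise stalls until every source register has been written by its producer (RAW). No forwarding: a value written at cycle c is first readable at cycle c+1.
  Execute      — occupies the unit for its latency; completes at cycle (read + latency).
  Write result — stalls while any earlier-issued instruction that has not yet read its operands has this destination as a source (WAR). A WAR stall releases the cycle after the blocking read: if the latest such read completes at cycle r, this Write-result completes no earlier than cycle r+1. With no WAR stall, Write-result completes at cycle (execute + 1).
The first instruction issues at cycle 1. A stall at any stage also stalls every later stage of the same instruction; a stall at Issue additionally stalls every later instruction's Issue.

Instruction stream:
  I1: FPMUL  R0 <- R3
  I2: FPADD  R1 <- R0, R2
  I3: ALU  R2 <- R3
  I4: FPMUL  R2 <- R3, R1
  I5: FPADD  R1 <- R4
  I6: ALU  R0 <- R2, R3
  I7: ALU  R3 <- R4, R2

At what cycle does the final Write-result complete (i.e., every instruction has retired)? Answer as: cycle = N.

I1  is:1  ro:2  ex:7  wr:8
I2  is:2  ro:9  ex:12  wr:13  — RAW R0: wait I1 write@8
I3  is:3  ro:4  ex:5  wr:10  — WAR R2: wait I2 read@9
I4  is:11  ro:14  ex:19  wr:20  — WAW R2: wait I3 write@10, RAW R1: wait I2 write@13
I5  is:14  ro:15  ex:18  wr:19  — struct: FPADD busy until I2 writes@13
I6  is:15  ro:21  ex:22  wr:23  — RAW R2: wait I4 write@20
I7  is:24  ro:25  ex:26  wr:27  — struct: ALU busy until I6 writes@23

cycle = 27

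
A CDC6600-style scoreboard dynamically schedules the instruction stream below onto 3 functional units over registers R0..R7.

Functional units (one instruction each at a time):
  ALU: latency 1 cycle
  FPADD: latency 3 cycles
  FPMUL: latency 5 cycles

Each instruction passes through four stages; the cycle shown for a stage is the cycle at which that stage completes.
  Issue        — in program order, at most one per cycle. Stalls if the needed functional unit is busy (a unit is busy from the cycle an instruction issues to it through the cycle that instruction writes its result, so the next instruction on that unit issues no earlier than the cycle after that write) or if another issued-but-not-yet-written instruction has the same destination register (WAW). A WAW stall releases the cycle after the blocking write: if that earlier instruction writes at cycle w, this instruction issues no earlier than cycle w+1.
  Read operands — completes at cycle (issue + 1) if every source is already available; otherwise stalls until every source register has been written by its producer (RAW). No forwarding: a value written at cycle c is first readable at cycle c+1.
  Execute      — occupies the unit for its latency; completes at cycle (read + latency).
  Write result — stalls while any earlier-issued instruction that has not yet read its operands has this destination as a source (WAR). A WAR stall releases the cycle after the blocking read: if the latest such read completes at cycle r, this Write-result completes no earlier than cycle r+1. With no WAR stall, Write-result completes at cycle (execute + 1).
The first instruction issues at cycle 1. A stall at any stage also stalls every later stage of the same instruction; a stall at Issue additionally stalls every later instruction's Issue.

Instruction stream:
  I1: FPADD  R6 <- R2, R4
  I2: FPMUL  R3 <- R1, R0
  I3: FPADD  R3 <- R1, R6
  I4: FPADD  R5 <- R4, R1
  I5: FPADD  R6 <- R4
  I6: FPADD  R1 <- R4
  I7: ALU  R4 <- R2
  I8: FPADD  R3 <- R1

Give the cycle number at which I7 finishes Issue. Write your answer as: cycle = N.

[1] issue I1 (FPADD)
[2] I1 read-ops, issue I2 (FPMUL)
[3] I2 read-ops
[5] I1 finished on FPADD
[6] I1→R6
[8] I2 finished on FPMUL
[9] I2→R3
[10] issue I3 (FPADD)
[11] I3 read-ops
[14] I3 finished on FPADD
[15] I3→R3
[16] issue I4 (FPADD)
[17] I4 read-ops
[20] I4 finished on FPADD
[21] I4→R5
[22] issue I5 (FPADD)
[23] I5 read-ops
[26] I5 finished on FPADD
[27] I5→R6
[28] issue I6 (FPADD)
[29] I6 read-ops, issue I7 (ALU)
[30] I7 read-ops
[31] I7 finished on ALU
[32] I6 finished on FPADD, I7→R4
[33] I6→R1
[34] issue I8 (FPADD)
[35] I8 read-ops
[38] I8 finished on FPADD
[39] I8→R3

cycle = 29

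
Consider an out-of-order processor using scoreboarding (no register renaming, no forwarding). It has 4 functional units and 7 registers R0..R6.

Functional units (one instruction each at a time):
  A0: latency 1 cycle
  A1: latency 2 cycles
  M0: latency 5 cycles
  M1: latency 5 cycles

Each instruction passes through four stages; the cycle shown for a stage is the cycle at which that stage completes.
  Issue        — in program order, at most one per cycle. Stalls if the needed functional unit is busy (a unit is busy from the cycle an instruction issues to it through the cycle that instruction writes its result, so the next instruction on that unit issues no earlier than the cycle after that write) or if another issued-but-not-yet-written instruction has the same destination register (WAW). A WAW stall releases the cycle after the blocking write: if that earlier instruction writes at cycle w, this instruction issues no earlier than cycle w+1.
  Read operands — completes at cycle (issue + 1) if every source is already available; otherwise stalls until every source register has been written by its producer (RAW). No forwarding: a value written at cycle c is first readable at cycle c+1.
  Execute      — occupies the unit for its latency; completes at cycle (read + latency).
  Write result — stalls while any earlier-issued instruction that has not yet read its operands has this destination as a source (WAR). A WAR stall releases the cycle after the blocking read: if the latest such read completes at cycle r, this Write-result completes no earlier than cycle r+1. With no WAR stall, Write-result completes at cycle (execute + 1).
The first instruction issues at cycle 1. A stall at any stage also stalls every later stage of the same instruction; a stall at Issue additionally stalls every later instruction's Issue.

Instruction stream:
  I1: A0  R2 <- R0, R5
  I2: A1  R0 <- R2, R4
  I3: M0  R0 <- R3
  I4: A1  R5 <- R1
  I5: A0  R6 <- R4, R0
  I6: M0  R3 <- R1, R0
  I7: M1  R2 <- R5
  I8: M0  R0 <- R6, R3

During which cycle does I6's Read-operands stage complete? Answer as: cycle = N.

cycle 1: I1 dispatched to A0
cycle 2: I1 operands ready · I2 dispatched to A1
cycle 3: I1 complete
cycle 4: R2←I1
cycle 5: I2 operands ready
cycle 7: I2 complete
cycle 8: R0←I2
cycle 9: I3 dispatched to M0
cycle 10: I3 operands ready · I4 dispatched to A1
cycle 11: I4 operands ready · I5 dispatched to A0
cycle 13: I4 complete
cycle 14: R5←I4
cycle 15: I3 complete
cycle 16: R0←I3
cycle 17: I5 operands ready · I6 dispatched to M0
cycle 18: I5 complete · I6 operands ready · I7 dispatched to M1
cycle 19: R6←I5 · I7 operands ready
cycle 23: I6 complete
cycle 24: R3←I6 · I7 complete
cycle 25: R2←I7 · I8 dispatched to M0
cycle 26: I8 operands ready
cycle 31: I8 complete
cycle 32: R0←I8

cycle = 18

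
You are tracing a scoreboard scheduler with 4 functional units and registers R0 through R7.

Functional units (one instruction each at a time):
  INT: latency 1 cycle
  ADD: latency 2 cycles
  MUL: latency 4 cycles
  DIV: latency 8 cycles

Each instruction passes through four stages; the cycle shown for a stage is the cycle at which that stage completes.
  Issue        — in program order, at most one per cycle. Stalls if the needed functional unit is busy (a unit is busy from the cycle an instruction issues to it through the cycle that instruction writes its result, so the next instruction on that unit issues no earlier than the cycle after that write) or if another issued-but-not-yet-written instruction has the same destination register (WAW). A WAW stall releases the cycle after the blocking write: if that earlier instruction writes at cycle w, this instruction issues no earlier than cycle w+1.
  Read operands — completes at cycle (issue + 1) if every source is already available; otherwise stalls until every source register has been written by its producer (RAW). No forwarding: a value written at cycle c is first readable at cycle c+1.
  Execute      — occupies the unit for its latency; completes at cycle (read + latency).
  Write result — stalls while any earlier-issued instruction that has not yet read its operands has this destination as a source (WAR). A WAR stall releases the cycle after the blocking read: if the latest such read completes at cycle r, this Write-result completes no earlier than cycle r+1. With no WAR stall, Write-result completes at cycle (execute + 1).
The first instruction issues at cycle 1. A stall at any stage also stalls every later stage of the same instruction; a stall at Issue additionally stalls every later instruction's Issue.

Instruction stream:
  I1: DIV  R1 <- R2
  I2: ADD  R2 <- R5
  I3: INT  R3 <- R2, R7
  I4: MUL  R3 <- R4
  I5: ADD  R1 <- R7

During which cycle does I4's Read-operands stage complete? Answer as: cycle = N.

t=1  I1 issues→DIV
t=2  I1 reads | I2 issues→ADD
t=3  I2 reads | I3 issues→INT
t=5  I2 exec-done
t=6  I2 writes R2
t=7  I3 reads
t=8  I3 exec-done
t=9  I3 writes R3
t=10  I1 exec-done | I4 issues→MUL
t=11  I1 writes R1 | I4 reads
t=12  I5 issues→ADD
t=13  I5 reads
t=15  I4 exec-done | I5 exec-done
t=16  I4 writes R3 | I5 writes R1

cycle = 11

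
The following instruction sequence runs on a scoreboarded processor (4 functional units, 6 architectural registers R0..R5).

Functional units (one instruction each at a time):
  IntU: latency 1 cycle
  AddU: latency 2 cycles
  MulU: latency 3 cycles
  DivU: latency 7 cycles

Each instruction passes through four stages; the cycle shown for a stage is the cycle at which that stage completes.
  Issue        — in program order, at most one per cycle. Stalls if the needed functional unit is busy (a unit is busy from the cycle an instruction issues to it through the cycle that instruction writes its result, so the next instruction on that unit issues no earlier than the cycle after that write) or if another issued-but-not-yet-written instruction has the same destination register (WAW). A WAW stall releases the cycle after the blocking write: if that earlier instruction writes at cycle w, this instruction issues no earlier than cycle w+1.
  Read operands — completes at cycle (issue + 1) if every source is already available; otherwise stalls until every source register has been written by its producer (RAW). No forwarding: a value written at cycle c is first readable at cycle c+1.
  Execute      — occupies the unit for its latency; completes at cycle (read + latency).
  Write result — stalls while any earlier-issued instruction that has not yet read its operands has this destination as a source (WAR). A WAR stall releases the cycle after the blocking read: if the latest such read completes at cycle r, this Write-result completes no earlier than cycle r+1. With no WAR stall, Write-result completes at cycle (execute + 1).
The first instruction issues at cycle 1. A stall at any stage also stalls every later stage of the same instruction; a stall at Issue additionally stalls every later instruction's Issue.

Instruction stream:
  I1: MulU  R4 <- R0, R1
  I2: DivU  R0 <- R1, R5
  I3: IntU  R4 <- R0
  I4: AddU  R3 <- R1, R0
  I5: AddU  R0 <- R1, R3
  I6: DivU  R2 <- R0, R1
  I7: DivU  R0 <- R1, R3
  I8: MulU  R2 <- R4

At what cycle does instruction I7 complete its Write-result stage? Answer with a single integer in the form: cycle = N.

cycle = 39

cycle 1: I1→MulU
cycle 2: I1 RO, I2→DivU
cycle 3: I2 RO
cycle 5: I1 EX
cycle 6: I1 WR R4
cycle 7: I3→IntU
cycle 8: I4→AddU
cycle 10: I2 EX
cycle 11: I2 WR R0
cycle 12: I3 RO, I4 RO
cycle 13: I3 EX
cycle 14: I3 WR R4, I4 EX
cycle 15: I4 WR R3
cycle 16: I5→AddU
cycle 17: I5 RO, I6→DivU
cycle 19: I5 EX
cycle 20: I5 WR R0
cycle 21: I6 RO
cycle 28: I6 EX
cycle 29: I6 WR R2
cycle 30: I7→DivU
cycle 31: I7 RO, I8→MulU
cycle 32: I8 RO
cycle 35: I8 EX
cycle 36: I8 WR R2
cycle 38: I7 EX
cycle 39: I7 WR R0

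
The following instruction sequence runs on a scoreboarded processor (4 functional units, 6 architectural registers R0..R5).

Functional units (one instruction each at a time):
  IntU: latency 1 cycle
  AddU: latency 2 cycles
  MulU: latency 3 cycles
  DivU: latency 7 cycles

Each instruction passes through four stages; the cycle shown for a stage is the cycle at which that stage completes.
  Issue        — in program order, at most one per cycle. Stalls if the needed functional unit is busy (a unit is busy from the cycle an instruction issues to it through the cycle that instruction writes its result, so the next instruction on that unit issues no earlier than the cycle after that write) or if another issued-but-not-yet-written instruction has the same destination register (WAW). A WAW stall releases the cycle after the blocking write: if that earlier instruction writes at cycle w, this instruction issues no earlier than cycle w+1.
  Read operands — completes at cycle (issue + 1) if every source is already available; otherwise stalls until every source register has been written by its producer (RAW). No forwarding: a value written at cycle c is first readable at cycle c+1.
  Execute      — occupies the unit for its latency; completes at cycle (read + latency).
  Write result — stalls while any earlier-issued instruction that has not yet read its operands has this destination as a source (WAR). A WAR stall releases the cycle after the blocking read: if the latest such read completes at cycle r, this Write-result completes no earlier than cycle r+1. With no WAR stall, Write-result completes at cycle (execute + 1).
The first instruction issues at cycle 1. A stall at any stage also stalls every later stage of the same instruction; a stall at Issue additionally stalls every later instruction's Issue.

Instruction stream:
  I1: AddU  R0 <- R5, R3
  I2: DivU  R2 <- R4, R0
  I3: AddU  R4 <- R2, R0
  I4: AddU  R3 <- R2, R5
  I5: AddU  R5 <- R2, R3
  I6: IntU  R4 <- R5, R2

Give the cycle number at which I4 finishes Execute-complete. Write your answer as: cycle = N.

1) issue 1, read 2, done 4, write 5
2) issue 2, read 6, done 13, write 14  <RAW R0: wait I1 write@5>
3) issue 6, read 15, done 17, write 18  <struct: AddU busy until I1 writes@5 / RAW R2: wait I2 write@14>
4) issue 19, read 20, done 22, write 23  <struct: AddU busy until I3 writes@18>
5) issue 24, read 25, done 27, write 28  <struct: AddU busy until I4 writes@23>
6) issue 25, read 29, done 30, write 31  <RAW R5: wait I5 write@28>

cycle = 22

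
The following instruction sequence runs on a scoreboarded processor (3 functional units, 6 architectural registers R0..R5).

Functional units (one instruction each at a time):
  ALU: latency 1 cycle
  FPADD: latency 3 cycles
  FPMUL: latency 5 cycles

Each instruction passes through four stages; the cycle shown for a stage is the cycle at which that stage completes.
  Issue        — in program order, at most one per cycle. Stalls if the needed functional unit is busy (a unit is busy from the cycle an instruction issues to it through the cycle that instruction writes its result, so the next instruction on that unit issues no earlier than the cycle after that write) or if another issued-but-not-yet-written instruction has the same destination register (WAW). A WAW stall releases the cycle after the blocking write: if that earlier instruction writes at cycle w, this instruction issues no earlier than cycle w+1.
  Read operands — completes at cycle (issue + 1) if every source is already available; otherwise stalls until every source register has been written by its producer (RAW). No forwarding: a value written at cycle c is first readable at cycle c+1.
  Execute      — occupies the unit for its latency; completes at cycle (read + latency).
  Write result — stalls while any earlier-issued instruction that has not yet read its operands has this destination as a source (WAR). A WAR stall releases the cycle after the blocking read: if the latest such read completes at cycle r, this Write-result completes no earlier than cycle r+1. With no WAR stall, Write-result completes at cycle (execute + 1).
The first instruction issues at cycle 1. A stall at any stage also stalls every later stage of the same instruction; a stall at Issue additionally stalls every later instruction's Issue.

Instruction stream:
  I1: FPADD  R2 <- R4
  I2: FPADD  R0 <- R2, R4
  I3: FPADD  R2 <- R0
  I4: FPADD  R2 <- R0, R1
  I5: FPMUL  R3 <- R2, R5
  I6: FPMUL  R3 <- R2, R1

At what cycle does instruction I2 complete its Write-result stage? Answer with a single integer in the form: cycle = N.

cycle = 12

  I1 | 1 | 2 | 5 | 6
  I2 | 7 | 8 | 11 | 12   struct: FPADD busy until I1 writes@6
  I3 | 13 | 14 | 17 | 18   struct: FPADD busy until I2 writes@12
  I4 | 19 | 20 | 23 | 24   struct: FPADD busy until I3 writes@18
  I5 | 20 | 25 | 30 | 31   RAW R2: wait I4 write@24
  I6 | 32 | 33 | 38 | 39   struct: FPMUL busy until I5 writes@31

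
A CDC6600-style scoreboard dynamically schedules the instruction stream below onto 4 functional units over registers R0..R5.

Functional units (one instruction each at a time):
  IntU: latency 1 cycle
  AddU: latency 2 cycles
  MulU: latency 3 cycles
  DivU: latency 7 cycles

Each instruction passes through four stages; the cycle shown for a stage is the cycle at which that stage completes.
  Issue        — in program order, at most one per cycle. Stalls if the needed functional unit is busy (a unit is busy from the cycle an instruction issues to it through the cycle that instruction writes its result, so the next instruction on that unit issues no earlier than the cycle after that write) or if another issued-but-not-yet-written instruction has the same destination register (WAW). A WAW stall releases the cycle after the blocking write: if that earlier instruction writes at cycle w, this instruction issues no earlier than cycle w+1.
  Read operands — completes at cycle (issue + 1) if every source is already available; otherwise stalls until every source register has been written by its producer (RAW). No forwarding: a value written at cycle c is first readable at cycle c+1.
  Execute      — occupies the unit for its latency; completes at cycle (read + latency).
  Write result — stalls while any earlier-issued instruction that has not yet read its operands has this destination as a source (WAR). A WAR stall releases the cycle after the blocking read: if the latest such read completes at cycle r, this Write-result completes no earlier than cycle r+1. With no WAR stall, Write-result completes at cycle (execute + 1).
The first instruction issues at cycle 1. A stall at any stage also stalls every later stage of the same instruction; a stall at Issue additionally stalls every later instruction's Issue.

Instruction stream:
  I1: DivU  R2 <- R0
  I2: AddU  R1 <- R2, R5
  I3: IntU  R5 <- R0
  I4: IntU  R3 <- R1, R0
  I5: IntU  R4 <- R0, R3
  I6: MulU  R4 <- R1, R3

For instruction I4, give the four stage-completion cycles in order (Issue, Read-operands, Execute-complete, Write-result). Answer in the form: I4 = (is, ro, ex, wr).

I4 = (13, 15, 16, 17)

cycle 1: issue I1 (DivU)
cycle 2: I1 read-ops | issue I2 (AddU)
cycle 3: issue I3 (IntU)
cycle 4: I3 read-ops
cycle 5: I3 finished on IntU
cycle 9: I1 finished on DivU
cycle 10: I1→R2
cycle 11: I2 read-ops
cycle 12: I3→R5
cycle 13: I2 finished on AddU | issue I4 (IntU)
cycle 14: I2→R1
cycle 15: I4 read-ops
cycle 16: I4 finished on IntU
cycle 17: I4→R3
cycle 18: issue I5 (IntU)
cycle 19: I5 read-ops
cycle 20: I5 finished on IntU
cycle 21: I5→R4
cycle 22: issue I6 (MulU)
cycle 23: I6 read-ops
cycle 26: I6 finished on MulU
cycle 27: I6→R4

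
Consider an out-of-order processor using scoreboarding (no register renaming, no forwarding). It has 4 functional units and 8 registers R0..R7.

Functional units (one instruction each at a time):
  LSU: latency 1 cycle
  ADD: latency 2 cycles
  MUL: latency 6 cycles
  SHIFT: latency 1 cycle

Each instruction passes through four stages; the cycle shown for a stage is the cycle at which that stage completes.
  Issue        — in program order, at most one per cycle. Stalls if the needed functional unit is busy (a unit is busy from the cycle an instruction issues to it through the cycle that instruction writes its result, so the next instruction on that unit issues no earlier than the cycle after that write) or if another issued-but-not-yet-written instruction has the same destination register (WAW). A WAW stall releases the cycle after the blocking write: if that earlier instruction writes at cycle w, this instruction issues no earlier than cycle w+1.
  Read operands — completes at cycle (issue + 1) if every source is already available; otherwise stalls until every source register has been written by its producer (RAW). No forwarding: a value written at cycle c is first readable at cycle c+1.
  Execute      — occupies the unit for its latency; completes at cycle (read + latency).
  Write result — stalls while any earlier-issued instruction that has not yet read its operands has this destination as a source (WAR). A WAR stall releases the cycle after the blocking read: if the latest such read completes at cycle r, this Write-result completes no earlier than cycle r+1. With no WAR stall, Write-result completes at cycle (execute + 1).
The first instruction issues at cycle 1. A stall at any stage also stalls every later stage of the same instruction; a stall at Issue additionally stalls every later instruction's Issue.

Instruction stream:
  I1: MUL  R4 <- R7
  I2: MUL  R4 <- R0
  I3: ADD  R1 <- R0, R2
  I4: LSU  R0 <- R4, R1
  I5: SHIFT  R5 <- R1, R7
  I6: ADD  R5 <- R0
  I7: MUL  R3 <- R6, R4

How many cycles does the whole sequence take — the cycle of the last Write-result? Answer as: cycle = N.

1) issue 1, read 2, done 8, write 9
2) issue 10, read 11, done 17, write 18  <struct: MUL busy until I1 writes@9>
3) issue 11, read 12, done 14, write 15
4) issue 12, read 19, done 20, write 21  <RAW R4: wait I2 write@18>
5) issue 13, read 16, done 17, write 18  <RAW R1: wait I3 write@15>
6) issue 19, read 22, done 24, write 25  <WAW R5: wait I5 write@18 / RAW R0: wait I4 write@21>
7) issue 20, read 21, done 27, write 28

cycle = 28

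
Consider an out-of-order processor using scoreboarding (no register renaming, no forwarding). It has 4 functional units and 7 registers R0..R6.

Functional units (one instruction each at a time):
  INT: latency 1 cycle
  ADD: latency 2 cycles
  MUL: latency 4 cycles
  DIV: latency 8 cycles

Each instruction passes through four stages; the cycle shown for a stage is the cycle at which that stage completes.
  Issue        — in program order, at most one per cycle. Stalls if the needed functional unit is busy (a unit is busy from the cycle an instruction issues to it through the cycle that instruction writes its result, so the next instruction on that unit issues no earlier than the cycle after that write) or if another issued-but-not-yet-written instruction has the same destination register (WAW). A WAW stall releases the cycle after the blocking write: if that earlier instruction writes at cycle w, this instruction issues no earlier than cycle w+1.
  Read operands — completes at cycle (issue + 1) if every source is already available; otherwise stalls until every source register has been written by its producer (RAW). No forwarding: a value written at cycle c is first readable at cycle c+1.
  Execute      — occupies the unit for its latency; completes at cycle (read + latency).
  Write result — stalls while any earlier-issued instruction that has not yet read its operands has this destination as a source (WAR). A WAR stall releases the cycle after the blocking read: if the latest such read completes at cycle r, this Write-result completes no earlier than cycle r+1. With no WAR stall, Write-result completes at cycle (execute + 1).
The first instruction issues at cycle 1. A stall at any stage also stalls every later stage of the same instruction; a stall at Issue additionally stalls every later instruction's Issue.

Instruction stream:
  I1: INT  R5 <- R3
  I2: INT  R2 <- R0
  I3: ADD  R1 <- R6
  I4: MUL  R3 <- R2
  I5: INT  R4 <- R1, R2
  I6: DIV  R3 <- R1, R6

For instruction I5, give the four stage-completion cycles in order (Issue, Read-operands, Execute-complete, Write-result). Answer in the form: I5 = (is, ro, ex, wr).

I1  is:1  ro:2  ex:3  wr:4
I2  is:5  ro:6  ex:7  wr:8  — struct: INT busy until I1 writes@4
I3  is:6  ro:7  ex:9  wr:10
I4  is:7  ro:9  ex:13  wr:14  — RAW R2: wait I2 write@8
I5  is:9  ro:11  ex:12  wr:13  — struct: INT busy until I2 writes@8, RAW R1: wait I3 write@10
I6  is:15  ro:16  ex:24  wr:25  — WAW R3: wait I4 write@14

I5 = (9, 11, 12, 13)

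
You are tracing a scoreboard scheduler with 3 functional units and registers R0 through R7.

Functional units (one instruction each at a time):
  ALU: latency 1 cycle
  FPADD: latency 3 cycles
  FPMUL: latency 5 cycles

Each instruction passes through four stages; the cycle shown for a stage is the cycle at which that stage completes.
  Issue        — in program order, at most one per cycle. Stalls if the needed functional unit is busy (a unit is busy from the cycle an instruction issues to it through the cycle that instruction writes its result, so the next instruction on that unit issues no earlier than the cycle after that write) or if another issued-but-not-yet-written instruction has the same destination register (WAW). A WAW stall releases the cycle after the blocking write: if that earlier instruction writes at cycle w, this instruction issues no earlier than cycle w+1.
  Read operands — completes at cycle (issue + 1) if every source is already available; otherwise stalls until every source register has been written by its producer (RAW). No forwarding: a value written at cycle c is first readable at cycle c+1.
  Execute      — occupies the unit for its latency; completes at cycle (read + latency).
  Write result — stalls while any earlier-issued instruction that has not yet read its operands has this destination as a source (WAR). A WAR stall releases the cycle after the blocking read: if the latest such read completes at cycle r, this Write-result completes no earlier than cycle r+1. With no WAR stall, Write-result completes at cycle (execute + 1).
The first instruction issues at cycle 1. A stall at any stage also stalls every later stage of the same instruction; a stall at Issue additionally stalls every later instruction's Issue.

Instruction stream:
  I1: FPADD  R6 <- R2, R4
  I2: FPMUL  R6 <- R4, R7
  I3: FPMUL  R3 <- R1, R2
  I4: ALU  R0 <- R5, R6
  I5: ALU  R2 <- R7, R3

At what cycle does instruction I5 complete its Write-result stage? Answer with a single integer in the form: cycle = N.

I1: IS=1 RO=2 EX=5 WR=6
I2: IS=7 RO=8 EX=13 WR=14  [WAW R6: wait I1 write@6]
I3: IS=15 RO=16 EX=21 WR=22  [struct: FPMUL busy until I2 writes@14]
I4: IS=16 RO=17 EX=18 WR=19
I5: IS=20 RO=23 EX=24 WR=25  [struct: ALU busy until I4 writes@19; RAW R3: wait I3 write@22]

cycle = 25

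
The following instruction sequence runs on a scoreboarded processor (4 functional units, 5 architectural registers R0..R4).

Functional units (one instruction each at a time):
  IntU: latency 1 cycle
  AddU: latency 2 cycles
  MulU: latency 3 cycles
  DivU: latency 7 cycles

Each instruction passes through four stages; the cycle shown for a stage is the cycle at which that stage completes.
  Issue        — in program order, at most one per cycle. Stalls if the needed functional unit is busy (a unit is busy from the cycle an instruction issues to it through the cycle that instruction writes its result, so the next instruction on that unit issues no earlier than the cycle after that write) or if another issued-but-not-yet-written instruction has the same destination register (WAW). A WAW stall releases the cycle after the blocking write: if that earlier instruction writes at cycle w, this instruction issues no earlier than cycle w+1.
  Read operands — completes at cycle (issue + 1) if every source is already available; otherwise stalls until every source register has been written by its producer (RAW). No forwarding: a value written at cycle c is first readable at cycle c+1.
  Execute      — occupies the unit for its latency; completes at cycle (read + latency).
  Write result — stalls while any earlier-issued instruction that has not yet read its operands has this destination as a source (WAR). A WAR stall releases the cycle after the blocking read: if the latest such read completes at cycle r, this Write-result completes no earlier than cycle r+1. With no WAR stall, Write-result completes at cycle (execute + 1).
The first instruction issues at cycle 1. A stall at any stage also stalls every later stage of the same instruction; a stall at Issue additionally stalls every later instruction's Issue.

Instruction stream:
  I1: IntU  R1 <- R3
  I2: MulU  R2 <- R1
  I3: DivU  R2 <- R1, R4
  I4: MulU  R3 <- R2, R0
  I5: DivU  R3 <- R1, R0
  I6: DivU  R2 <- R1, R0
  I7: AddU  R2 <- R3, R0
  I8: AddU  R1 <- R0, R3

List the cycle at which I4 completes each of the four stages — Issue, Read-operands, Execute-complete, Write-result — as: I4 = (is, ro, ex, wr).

I4 = (11, 20, 23, 24)

t=1  I1 issues→IntU
t=2  I1 reads · I2 issues→MulU
t=3  I1 exec-done
t=4  I1 writes R1
t=5  I2 reads
t=8  I2 exec-done
t=9  I2 writes R2
t=10  I3 issues→DivU
t=11  I3 reads · I4 issues→MulU
t=18  I3 exec-done
t=19  I3 writes R2
t=20  I4 reads
t=23  I4 exec-done
t=24  I4 writes R3
t=25  I5 issues→DivU
t=26  I5 reads
t=33  I5 exec-done
t=34  I5 writes R3
t=35  I6 issues→DivU
t=36  I6 reads
t=43  I6 exec-done
t=44  I6 writes R2
t=45  I7 issues→AddU
t=46  I7 reads
t=48  I7 exec-done
t=49  I7 writes R2
t=50  I8 issues→AddU
t=51  I8 reads
t=53  I8 exec-done
t=54  I8 writes R1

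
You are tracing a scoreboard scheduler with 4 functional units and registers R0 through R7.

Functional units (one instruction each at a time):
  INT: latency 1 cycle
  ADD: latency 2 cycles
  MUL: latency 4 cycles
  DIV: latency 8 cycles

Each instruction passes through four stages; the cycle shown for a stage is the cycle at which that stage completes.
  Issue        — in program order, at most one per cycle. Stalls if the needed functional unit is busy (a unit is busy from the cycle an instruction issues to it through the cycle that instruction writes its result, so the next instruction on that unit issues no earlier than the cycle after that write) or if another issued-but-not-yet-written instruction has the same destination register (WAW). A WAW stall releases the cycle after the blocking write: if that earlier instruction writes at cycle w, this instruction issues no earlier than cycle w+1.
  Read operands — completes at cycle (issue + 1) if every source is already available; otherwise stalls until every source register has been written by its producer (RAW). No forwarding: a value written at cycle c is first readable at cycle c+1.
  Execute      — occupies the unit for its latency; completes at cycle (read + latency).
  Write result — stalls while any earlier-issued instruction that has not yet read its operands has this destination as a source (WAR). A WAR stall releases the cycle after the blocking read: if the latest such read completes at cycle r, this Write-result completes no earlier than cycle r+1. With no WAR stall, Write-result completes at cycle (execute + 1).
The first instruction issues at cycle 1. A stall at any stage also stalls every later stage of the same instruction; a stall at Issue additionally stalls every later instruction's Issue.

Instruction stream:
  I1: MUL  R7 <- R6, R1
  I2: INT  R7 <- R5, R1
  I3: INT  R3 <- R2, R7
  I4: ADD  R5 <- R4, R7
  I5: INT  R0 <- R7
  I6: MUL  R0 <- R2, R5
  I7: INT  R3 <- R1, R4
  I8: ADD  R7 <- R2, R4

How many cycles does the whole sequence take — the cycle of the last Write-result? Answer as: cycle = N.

cycle = 26

I1  is:1  ro:2  ex:6  wr:7
I2  is:8  ro:9  ex:10  wr:11  — WAW R7: wait I1 write@7
I3  is:12  ro:13  ex:14  wr:15  — struct: INT busy until I2 writes@11
I4  is:13  ro:14  ex:16  wr:17
I5  is:16  ro:17  ex:18  wr:19  — struct: INT busy until I3 writes@15
I6  is:20  ro:21  ex:25  wr:26  — WAW R0: wait I5 write@19
I7  is:21  ro:22  ex:23  wr:24
I8  is:22  ro:23  ex:25  wr:26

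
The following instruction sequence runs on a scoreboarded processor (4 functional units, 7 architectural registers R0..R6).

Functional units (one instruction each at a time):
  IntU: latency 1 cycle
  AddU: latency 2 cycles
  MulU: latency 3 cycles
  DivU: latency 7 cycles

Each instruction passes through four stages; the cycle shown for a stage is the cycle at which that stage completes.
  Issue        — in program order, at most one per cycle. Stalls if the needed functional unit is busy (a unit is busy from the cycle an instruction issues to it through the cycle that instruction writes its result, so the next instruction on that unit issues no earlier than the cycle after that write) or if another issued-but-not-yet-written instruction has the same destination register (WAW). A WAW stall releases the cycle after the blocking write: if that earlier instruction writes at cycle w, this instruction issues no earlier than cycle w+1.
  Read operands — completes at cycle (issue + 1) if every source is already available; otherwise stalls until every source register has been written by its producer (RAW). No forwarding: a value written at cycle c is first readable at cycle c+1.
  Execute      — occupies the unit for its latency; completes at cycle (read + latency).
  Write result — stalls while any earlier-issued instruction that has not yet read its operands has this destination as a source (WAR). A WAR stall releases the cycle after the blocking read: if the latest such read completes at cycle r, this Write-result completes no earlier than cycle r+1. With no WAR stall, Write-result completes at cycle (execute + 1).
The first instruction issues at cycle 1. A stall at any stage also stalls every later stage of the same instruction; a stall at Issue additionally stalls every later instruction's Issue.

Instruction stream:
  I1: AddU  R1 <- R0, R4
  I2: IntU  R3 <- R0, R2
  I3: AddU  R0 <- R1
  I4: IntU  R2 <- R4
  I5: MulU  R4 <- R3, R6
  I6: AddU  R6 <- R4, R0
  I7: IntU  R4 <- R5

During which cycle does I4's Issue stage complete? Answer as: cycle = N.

t=1  I1 dispatched to AddU
t=2  I1 operands ready; I2 dispatched to IntU
t=3  I2 operands ready
t=4  I1 complete; I2 complete
t=5  R1←I1; R3←I2
t=6  I3 dispatched to AddU
t=7  I3 operands ready; I4 dispatched to IntU
t=8  I4 operands ready; I5 dispatched to MulU
t=9  I3 complete; I4 complete; I5 operands ready
t=10  R0←I3; R2←I4
t=11  I6 dispatched to AddU
t=12  I5 complete
t=13  R4←I5
t=14  I6 operands ready; I7 dispatched to IntU
t=15  I7 operands ready
t=16  I6 complete; I7 complete
t=17  R6←I6; R4←I7

cycle = 7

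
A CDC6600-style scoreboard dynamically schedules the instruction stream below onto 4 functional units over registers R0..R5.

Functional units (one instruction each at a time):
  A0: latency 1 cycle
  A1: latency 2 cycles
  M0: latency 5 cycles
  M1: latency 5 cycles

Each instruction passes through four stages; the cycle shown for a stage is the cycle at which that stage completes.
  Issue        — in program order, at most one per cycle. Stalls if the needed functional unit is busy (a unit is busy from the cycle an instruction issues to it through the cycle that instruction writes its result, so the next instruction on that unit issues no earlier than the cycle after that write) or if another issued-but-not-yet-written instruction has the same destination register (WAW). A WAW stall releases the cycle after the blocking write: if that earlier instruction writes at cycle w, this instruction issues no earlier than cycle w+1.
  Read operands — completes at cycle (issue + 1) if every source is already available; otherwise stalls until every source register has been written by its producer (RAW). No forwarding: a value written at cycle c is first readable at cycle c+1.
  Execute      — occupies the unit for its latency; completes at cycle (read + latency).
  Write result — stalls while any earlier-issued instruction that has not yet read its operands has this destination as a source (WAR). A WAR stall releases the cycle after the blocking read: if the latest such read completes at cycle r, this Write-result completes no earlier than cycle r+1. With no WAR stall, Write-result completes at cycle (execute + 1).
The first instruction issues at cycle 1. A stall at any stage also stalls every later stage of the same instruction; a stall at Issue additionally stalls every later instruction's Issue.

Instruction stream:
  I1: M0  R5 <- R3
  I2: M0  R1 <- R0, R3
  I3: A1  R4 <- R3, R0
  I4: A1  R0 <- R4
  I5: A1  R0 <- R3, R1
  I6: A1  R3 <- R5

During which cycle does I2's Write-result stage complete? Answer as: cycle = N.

I1  is:1  ro:2  ex:7  wr:8
I2  is:9  ro:10  ex:15  wr:16  — struct: M0 busy until I1 writes@8
I3  is:10  ro:11  ex:13  wr:14
I4  is:15  ro:16  ex:18  wr:19  — struct: A1 busy until I3 writes@14
I5  is:20  ro:21  ex:23  wr:24  — struct: A1 busy until I4 writes@19
I6  is:25  ro:26  ex:28  wr:29  — struct: A1 busy until I5 writes@24

cycle = 16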